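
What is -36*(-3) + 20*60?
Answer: 1308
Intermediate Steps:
-36*(-3) + 20*60 = 108 + 1200 = 1308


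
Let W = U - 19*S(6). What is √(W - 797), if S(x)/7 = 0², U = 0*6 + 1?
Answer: 2*I*√199 ≈ 28.213*I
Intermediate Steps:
U = 1 (U = 0 + 1 = 1)
S(x) = 0 (S(x) = 7*0² = 7*0 = 0)
W = 1 (W = 1 - 19*0 = 1 + 0 = 1)
√(W - 797) = √(1 - 797) = √(-796) = 2*I*√199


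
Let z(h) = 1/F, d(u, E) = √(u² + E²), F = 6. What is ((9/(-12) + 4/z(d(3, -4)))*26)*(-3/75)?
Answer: -1209/50 ≈ -24.180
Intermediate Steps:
d(u, E) = √(E² + u²)
z(h) = ⅙ (z(h) = 1/6 = ⅙)
((9/(-12) + 4/z(d(3, -4)))*26)*(-3/75) = ((9/(-12) + 4/(⅙))*26)*(-3/75) = ((9*(-1/12) + 4*6)*26)*(-3*1/75) = ((-¾ + 24)*26)*(-1/25) = ((93/4)*26)*(-1/25) = (1209/2)*(-1/25) = -1209/50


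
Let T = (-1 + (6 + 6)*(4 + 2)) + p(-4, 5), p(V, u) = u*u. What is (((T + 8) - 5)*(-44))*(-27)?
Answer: 117612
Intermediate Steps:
p(V, u) = u²
T = 96 (T = (-1 + (6 + 6)*(4 + 2)) + 5² = (-1 + 12*6) + 25 = (-1 + 72) + 25 = 71 + 25 = 96)
(((T + 8) - 5)*(-44))*(-27) = (((96 + 8) - 5)*(-44))*(-27) = ((104 - 5)*(-44))*(-27) = (99*(-44))*(-27) = -4356*(-27) = 117612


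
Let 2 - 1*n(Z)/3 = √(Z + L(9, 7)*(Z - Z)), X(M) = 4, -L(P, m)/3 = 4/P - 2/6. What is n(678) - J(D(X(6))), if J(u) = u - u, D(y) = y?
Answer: 6 - 3*√678 ≈ -72.115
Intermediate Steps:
L(P, m) = 1 - 12/P (L(P, m) = -3*(4/P - 2/6) = -3*(4/P - 2*⅙) = -3*(4/P - ⅓) = -3*(-⅓ + 4/P) = 1 - 12/P)
n(Z) = 6 - 3*√Z (n(Z) = 6 - 3*√(Z + ((-12 + 9)/9)*(Z - Z)) = 6 - 3*√(Z + ((⅑)*(-3))*0) = 6 - 3*√(Z - ⅓*0) = 6 - 3*√(Z + 0) = 6 - 3*√Z)
J(u) = 0
n(678) - J(D(X(6))) = (6 - 3*√678) - 1*0 = (6 - 3*√678) + 0 = 6 - 3*√678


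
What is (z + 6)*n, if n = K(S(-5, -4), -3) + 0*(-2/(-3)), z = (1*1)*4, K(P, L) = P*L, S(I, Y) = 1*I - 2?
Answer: 210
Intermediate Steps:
S(I, Y) = -2 + I (S(I, Y) = I - 2 = -2 + I)
K(P, L) = L*P
z = 4 (z = 1*4 = 4)
n = 21 (n = -3*(-2 - 5) + 0*(-2/(-3)) = -3*(-7) + 0*(-2*(-⅓)) = 21 + 0*(⅔) = 21 + 0 = 21)
(z + 6)*n = (4 + 6)*21 = 10*21 = 210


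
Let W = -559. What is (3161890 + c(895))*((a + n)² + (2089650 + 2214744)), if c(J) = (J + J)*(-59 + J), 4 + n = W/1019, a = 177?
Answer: 20964325917131555940/1038361 ≈ 2.0190e+13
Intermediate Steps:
n = -4635/1019 (n = -4 - 559/1019 = -4635/1019 ≈ -4.5486)
c(J) = 2*J*(-59 + J) (c(J) = (2*J)*(-59 + J) = 2*J*(-59 + J))
(3161890 + c(895))*((a + n)² + (2089650 + 2214744)) = (3161890 + 2*895*(-59 + 895))*((177 - 4635/1019)² + (2089650 + 2214744)) = (3161890 + 2*895*836)*((175728/1019)² + 4304394) = (3161890 + 1496440)*(30880329984/1038361 + 4304394) = 4658330*(4500395188218/1038361) = 20964325917131555940/1038361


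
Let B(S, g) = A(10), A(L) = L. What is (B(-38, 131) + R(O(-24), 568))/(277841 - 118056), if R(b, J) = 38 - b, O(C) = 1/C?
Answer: 1153/3834840 ≈ 0.00030066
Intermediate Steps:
B(S, g) = 10
(B(-38, 131) + R(O(-24), 568))/(277841 - 118056) = (10 + (38 - 1/(-24)))/(277841 - 118056) = (10 + (38 - 1*(-1/24)))/159785 = (10 + (38 + 1/24))*(1/159785) = (10 + 913/24)*(1/159785) = (1153/24)*(1/159785) = 1153/3834840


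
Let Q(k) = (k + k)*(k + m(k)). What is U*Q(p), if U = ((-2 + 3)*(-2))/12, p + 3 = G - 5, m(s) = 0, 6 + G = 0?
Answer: -196/3 ≈ -65.333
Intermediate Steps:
G = -6 (G = -6 + 0 = -6)
p = -14 (p = -3 + (-6 - 5) = -3 - 11 = -14)
Q(k) = 2*k**2 (Q(k) = (k + k)*(k + 0) = (2*k)*k = 2*k**2)
U = -1/6 (U = (1*(-2))*(1/12) = -2*1/12 = -1/6 ≈ -0.16667)
U*Q(p) = -(-14)**2/3 = -196/3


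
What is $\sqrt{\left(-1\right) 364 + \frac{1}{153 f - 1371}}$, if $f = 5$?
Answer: $\frac{i \sqrt{133674510}}{606} \approx 19.079 i$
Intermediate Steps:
$\sqrt{\left(-1\right) 364 + \frac{1}{153 f - 1371}} = \sqrt{\left(-1\right) 364 + \frac{1}{153 \cdot 5 - 1371}} = \sqrt{-364 + \frac{1}{765 - 1371}} = \sqrt{-364 + \frac{1}{-606}} = \sqrt{-364 - \frac{1}{606}} = \sqrt{- \frac{220585}{606}} = \frac{i \sqrt{133674510}}{606}$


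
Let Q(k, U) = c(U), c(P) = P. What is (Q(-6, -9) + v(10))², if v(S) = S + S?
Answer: 121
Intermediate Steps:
Q(k, U) = U
v(S) = 2*S
(Q(-6, -9) + v(10))² = (-9 + 2*10)² = (-9 + 20)² = 11² = 121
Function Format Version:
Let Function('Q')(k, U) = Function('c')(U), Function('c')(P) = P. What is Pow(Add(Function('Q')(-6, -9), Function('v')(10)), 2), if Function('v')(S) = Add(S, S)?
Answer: 121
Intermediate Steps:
Function('Q')(k, U) = U
Function('v')(S) = Mul(2, S)
Pow(Add(Function('Q')(-6, -9), Function('v')(10)), 2) = Pow(Add(-9, Mul(2, 10)), 2) = Pow(Add(-9, 20), 2) = Pow(11, 2) = 121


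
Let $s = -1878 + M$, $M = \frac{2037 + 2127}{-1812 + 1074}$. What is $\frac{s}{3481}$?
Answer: $- \frac{231688}{428163} \approx -0.54112$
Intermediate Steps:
$M = - \frac{694}{123}$ ($M = \frac{4164}{-738} = 4164 \left(- \frac{1}{738}\right) = - \frac{694}{123} \approx -5.6423$)
$s = - \frac{231688}{123}$ ($s = -1878 - \frac{694}{123} = - \frac{231688}{123} \approx -1883.6$)
$\frac{s}{3481} = - \frac{231688}{123 \cdot 3481} = \left(- \frac{231688}{123}\right) \frac{1}{3481} = - \frac{231688}{428163}$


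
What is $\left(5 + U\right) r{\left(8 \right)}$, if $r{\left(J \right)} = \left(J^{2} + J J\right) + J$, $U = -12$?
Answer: $-952$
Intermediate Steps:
$r{\left(J \right)} = J + 2 J^{2}$ ($r{\left(J \right)} = \left(J^{2} + J^{2}\right) + J = 2 J^{2} + J = J + 2 J^{2}$)
$\left(5 + U\right) r{\left(8 \right)} = \left(5 - 12\right) 8 \left(1 + 2 \cdot 8\right) = - 7 \cdot 8 \left(1 + 16\right) = - 7 \cdot 8 \cdot 17 = \left(-7\right) 136 = -952$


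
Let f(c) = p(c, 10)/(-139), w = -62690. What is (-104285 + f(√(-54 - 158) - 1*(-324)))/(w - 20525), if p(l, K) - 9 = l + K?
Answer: 14495958/11566885 + 2*I*√53/11566885 ≈ 1.2532 + 1.2588e-6*I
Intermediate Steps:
p(l, K) = 9 + K + l (p(l, K) = 9 + (l + K) = 9 + (K + l) = 9 + K + l)
f(c) = -19/139 - c/139 (f(c) = (9 + 10 + c)/(-139) = (19 + c)*(-1/139) = -19/139 - c/139)
(-104285 + f(√(-54 - 158) - 1*(-324)))/(w - 20525) = (-104285 + (-19/139 - (√(-54 - 158) - 1*(-324))/139))/(-62690 - 20525) = (-104285 + (-19/139 - (√(-212) + 324)/139))/(-83215) = (-104285 + (-19/139 - (2*I*√53 + 324)/139))*(-1/83215) = (-104285 + (-19/139 - (324 + 2*I*√53)/139))*(-1/83215) = (-104285 + (-19/139 + (-324/139 - 2*I*√53/139)))*(-1/83215) = (-104285 + (-343/139 - 2*I*√53/139))*(-1/83215) = (-14495958/139 - 2*I*√53/139)*(-1/83215) = 14495958/11566885 + 2*I*√53/11566885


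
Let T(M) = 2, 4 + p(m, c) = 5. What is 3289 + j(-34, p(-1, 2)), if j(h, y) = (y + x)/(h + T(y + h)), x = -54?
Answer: 105301/32 ≈ 3290.7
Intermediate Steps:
p(m, c) = 1 (p(m, c) = -4 + 5 = 1)
j(h, y) = (-54 + y)/(2 + h) (j(h, y) = (y - 54)/(h + 2) = (-54 + y)/(2 + h))
3289 + j(-34, p(-1, 2)) = 3289 + (-54 + 1)/(2 - 34) = 3289 - 53/(-32) = 3289 - 1/32*(-53) = 3289 + 53/32 = 105301/32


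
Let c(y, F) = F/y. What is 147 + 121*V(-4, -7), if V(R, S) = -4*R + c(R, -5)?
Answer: 8937/4 ≈ 2234.3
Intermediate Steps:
V(R, S) = -5/R - 4*R (V(R, S) = -4*R - 5/R = -5/R - 4*R)
147 + 121*V(-4, -7) = 147 + 121*(-5/(-4) - 4*(-4)) = 147 + 121*(-5*(-¼) + 16) = 147 + 121*(5/4 + 16) = 147 + 121*(69/4) = 147 + 8349/4 = 8937/4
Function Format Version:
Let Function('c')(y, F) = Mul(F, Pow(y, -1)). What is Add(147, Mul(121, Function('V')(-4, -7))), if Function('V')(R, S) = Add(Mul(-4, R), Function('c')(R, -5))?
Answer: Rational(8937, 4) ≈ 2234.3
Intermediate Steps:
Function('V')(R, S) = Add(Mul(-5, Pow(R, -1)), Mul(-4, R)) (Function('V')(R, S) = Add(Mul(-4, R), Mul(-5, Pow(R, -1))) = Add(Mul(-5, Pow(R, -1)), Mul(-4, R)))
Add(147, Mul(121, Function('V')(-4, -7))) = Add(147, Mul(121, Add(Mul(-5, Pow(-4, -1)), Mul(-4, -4)))) = Add(147, Mul(121, Add(Mul(-5, Rational(-1, 4)), 16))) = Add(147, Mul(121, Add(Rational(5, 4), 16))) = Add(147, Mul(121, Rational(69, 4))) = Add(147, Rational(8349, 4)) = Rational(8937, 4)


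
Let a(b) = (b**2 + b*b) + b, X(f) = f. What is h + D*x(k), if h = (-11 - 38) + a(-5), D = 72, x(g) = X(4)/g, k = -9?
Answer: -36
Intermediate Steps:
a(b) = b + 2*b**2 (a(b) = (b**2 + b**2) + b = 2*b**2 + b = b + 2*b**2)
x(g) = 4/g
h = -4 (h = (-11 - 38) - 5*(1 + 2*(-5)) = -49 - 5*(1 - 10) = -49 - 5*(-9) = -49 + 45 = -4)
h + D*x(k) = -4 + 72*(4/(-9)) = -4 + 72*(4*(-1/9)) = -4 + 72*(-4/9) = -4 - 32 = -36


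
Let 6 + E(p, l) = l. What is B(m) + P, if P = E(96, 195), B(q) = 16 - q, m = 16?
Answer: 189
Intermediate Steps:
E(p, l) = -6 + l
P = 189 (P = -6 + 195 = 189)
B(m) + P = (16 - 1*16) + 189 = (16 - 16) + 189 = 0 + 189 = 189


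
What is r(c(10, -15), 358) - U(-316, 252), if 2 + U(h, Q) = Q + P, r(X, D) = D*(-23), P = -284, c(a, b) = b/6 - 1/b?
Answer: -8200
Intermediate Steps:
c(a, b) = -1/b + b/6 (c(a, b) = b*(⅙) - 1/b = b/6 - 1/b = -1/b + b/6)
r(X, D) = -23*D
U(h, Q) = -286 + Q (U(h, Q) = -2 + (Q - 284) = -2 + (-284 + Q) = -286 + Q)
r(c(10, -15), 358) - U(-316, 252) = -23*358 - (-286 + 252) = -8234 - 1*(-34) = -8234 + 34 = -8200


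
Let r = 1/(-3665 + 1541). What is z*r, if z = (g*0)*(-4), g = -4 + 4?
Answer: 0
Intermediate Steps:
g = 0
r = -1/2124 (r = 1/(-2124) = -1/2124 ≈ -0.00047081)
z = 0 (z = (0*0)*(-4) = 0*(-4) = 0)
z*r = 0*(-1/2124) = 0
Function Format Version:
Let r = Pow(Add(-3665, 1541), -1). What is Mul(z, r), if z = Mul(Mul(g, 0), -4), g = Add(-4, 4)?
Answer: 0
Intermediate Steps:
g = 0
r = Rational(-1, 2124) (r = Pow(-2124, -1) = Rational(-1, 2124) ≈ -0.00047081)
z = 0 (z = Mul(Mul(0, 0), -4) = Mul(0, -4) = 0)
Mul(z, r) = Mul(0, Rational(-1, 2124)) = 0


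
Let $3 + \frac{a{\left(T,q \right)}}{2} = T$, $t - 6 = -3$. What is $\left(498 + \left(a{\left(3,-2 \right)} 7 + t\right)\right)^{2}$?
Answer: $251001$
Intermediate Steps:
$t = 3$ ($t = 6 - 3 = 3$)
$a{\left(T,q \right)} = -6 + 2 T$
$\left(498 + \left(a{\left(3,-2 \right)} 7 + t\right)\right)^{2} = \left(498 + \left(\left(-6 + 2 \cdot 3\right) 7 + 3\right)\right)^{2} = \left(498 + \left(\left(-6 + 6\right) 7 + 3\right)\right)^{2} = \left(498 + \left(0 \cdot 7 + 3\right)\right)^{2} = \left(498 + \left(0 + 3\right)\right)^{2} = \left(498 + 3\right)^{2} = 501^{2} = 251001$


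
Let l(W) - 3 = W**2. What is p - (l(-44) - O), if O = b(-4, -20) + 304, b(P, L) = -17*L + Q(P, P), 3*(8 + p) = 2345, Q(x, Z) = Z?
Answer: -1576/3 ≈ -525.33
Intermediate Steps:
p = 2321/3 (p = -8 + (1/3)*2345 = -8 + 2345/3 = 2321/3 ≈ 773.67)
l(W) = 3 + W**2
b(P, L) = P - 17*L (b(P, L) = -17*L + P = P - 17*L)
O = 640 (O = (-4 - 17*(-20)) + 304 = (-4 + 340) + 304 = 336 + 304 = 640)
p - (l(-44) - O) = 2321/3 - ((3 + (-44)**2) - 1*640) = 2321/3 - ((3 + 1936) - 640) = 2321/3 - (1939 - 640) = 2321/3 - 1*1299 = 2321/3 - 1299 = -1576/3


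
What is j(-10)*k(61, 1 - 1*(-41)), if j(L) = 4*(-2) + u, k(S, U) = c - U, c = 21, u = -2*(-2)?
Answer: 84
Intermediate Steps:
u = 4
k(S, U) = 21 - U
j(L) = -4 (j(L) = 4*(-2) + 4 = -8 + 4 = -4)
j(-10)*k(61, 1 - 1*(-41)) = -4*(21 - (1 - 1*(-41))) = -4*(21 - (1 + 41)) = -4*(21 - 1*42) = -4*(21 - 42) = -4*(-21) = 84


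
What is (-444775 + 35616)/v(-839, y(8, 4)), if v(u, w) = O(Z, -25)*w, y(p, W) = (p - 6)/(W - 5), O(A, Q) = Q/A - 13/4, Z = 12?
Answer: -1227477/32 ≈ -38359.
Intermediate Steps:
O(A, Q) = -13/4 + Q/A (O(A, Q) = Q/A - 13*¼ = Q/A - 13/4 = -13/4 + Q/A)
y(p, W) = (-6 + p)/(-5 + W)
v(u, w) = -16*w/3 (v(u, w) = (-13/4 - 25/12)*w = -16*w/3)
(-444775 + 35616)/v(-839, y(8, 4)) = (-444775 + 35616)/((-16*(-6 + 8)/(3*(-5 + 4)))) = -409159/((-16*2/(3*(-1)))) = -409159/((-(-16)*2/3)) = -409159/((-16/3*(-2))) = -409159/32/3 = -409159*3/32 = -1227477/32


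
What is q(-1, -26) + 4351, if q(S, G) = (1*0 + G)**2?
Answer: 5027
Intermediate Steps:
q(S, G) = G**2 (q(S, G) = (0 + G)**2 = G**2)
q(-1, -26) + 4351 = (-26)**2 + 4351 = 676 + 4351 = 5027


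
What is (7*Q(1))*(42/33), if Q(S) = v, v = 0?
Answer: 0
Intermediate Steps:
Q(S) = 0
(7*Q(1))*(42/33) = (7*0)*(42/33) = 0*(42*(1/33)) = 0*(14/11) = 0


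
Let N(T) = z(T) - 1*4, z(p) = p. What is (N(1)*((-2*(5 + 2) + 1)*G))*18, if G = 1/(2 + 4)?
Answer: 117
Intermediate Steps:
G = ⅙ (G = 1/6 = ⅙ ≈ 0.16667)
N(T) = -4 + T (N(T) = T - 1*4 = T - 4 = -4 + T)
(N(1)*((-2*(5 + 2) + 1)*G))*18 = ((-4 + 1)*((-2*(5 + 2) + 1)*(⅙)))*18 = -3*(-2*7 + 1)/6*18 = -3*(-14 + 1)/6*18 = -(-39)/6*18 = -3*(-13/6)*18 = (13/2)*18 = 117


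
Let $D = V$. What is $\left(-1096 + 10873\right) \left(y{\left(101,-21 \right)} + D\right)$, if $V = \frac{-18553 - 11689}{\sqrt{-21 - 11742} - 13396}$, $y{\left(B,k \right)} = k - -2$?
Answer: $- \frac{29377002437313}{179464579} + \frac{887028102 i \sqrt{1307}}{179464579} \approx -1.6369 \cdot 10^{5} + 178.69 i$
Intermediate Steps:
$y{\left(B,k \right)} = 2 + k$ ($y{\left(B,k \right)} = k + 2 = 2 + k$)
$V = - \frac{30242}{-13396 + 3 i \sqrt{1307}}$ ($V = - \frac{30242}{\sqrt{-11763} - 13396} = - \frac{30242}{3 i \sqrt{1307} - 13396} = - \frac{30242}{-13396 + 3 i \sqrt{1307}} \approx 2.2574 + 0.018276 i$)
$D = \frac{405121832}{179464579} + \frac{90726 i \sqrt{1307}}{179464579} \approx 2.2574 + 0.018276 i$
$\left(-1096 + 10873\right) \left(y{\left(101,-21 \right)} + D\right) = \left(-1096 + 10873\right) \left(\left(2 - 21\right) + \left(\frac{405121832}{179464579} + \frac{90726 i \sqrt{1307}}{179464579}\right)\right) = 9777 \left(-19 + \left(\frac{405121832}{179464579} + \frac{90726 i \sqrt{1307}}{179464579}\right)\right) = 9777 \left(- \frac{3004705169}{179464579} + \frac{90726 i \sqrt{1307}}{179464579}\right) = - \frac{29377002437313}{179464579} + \frac{887028102 i \sqrt{1307}}{179464579}$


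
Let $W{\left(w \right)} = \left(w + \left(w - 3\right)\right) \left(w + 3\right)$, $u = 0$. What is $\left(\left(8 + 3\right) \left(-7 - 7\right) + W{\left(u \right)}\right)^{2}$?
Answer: $26569$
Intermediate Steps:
$W{\left(w \right)} = \left(-3 + 2 w\right) \left(3 + w\right)$ ($W{\left(w \right)} = \left(w + \left(-3 + w\right)\right) \left(3 + w\right) = \left(-3 + 2 w\right) \left(3 + w\right)$)
$\left(\left(8 + 3\right) \left(-7 - 7\right) + W{\left(u \right)}\right)^{2} = \left(\left(8 + 3\right) \left(-7 - 7\right) + \left(-9 + 2 \cdot 0^{2} + 3 \cdot 0\right)\right)^{2} = \left(11 \left(-14\right) + \left(-9 + 2 \cdot 0 + 0\right)\right)^{2} = \left(-154 + \left(-9 + 0 + 0\right)\right)^{2} = \left(-154 - 9\right)^{2} = \left(-163\right)^{2} = 26569$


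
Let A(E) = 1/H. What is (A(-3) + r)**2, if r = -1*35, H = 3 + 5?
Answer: 77841/64 ≈ 1216.3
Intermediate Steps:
H = 8
r = -35
A(E) = 1/8
(A(-3) + r)**2 = (1/8 - 35)**2 = (-279/8)**2 = 77841/64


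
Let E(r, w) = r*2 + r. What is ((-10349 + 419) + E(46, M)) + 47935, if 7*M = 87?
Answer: 38143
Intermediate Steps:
M = 87/7 (M = (⅐)*87 = 87/7 ≈ 12.429)
E(r, w) = 3*r (E(r, w) = 2*r + r = 3*r)
((-10349 + 419) + E(46, M)) + 47935 = ((-10349 + 419) + 3*46) + 47935 = (-9930 + 138) + 47935 = -9792 + 47935 = 38143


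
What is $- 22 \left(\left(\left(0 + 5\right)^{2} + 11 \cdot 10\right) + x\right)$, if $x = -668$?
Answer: $11726$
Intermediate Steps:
$- 22 \left(\left(\left(0 + 5\right)^{2} + 11 \cdot 10\right) + x\right) = - 22 \left(\left(\left(0 + 5\right)^{2} + 11 \cdot 10\right) - 668\right) = - 22 \left(\left(5^{2} + 110\right) - 668\right) = - 22 \left(\left(25 + 110\right) - 668\right) = - 22 \left(135 - 668\right) = \left(-22\right) \left(-533\right) = 11726$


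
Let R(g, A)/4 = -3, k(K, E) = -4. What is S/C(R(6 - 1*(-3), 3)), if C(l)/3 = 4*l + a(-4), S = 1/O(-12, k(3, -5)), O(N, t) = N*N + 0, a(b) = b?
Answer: -1/22464 ≈ -4.4516e-5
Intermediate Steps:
O(N, t) = N² (O(N, t) = N² + 0 = N²)
R(g, A) = -12 (R(g, A) = 4*(-3) = -12)
S = 1/144 (S = 1/((-12)²) = 1/144 ≈ 0.0069444)
C(l) = -12 + 12*l (C(l) = 3*(4*l - 4) = 3*(-4 + 4*l) = -12 + 12*l)
S/C(R(6 - 1*(-3), 3)) = 1/(144*(-12 + 12*(-12))) = 1/(144*(-12 - 144)) = (1/144)/(-156) = (1/144)*(-1/156) = -1/22464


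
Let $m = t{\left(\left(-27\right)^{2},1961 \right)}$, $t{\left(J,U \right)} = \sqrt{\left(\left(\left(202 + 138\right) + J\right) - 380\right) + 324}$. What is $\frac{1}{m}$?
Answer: $\frac{\sqrt{1013}}{1013} \approx 0.031419$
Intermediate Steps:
$t{\left(J,U \right)} = \sqrt{284 + J}$ ($t{\left(J,U \right)} = \sqrt{\left(\left(340 + J\right) - 380\right) + 324} = \sqrt{\left(-40 + J\right) + 324} = \sqrt{284 + J}$)
$m = \sqrt{1013}$ ($m = \sqrt{284 + \left(-27\right)^{2}} = \sqrt{284 + 729} = \sqrt{1013} \approx 31.828$)
$\frac{1}{m} = \frac{1}{\sqrt{1013}} = \frac{\sqrt{1013}}{1013}$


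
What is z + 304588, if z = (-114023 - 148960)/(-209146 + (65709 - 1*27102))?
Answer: 51944395915/170539 ≈ 3.0459e+5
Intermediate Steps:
z = 262983/170539 (z = -262983/(-209146 + (65709 - 27102)) = -262983/(-209146 + 38607) = -262983/(-170539) = -262983*(-1/170539) = 262983/170539 ≈ 1.5421)
z + 304588 = 262983/170539 + 304588 = 51944395915/170539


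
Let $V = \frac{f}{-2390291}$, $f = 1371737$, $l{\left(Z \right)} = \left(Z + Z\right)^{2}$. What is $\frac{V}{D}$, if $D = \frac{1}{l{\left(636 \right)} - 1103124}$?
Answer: $- \frac{706252511820}{2390291} \approx -2.9547 \cdot 10^{5}$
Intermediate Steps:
$l{\left(Z \right)} = 4 Z^{2}$ ($l{\left(Z \right)} = \left(2 Z\right)^{2} = 4 Z^{2}$)
$D = \frac{1}{514860}$ ($D = \frac{1}{4 \cdot 636^{2} - 1103124} = \frac{1}{4 \cdot 404496 - 1103124} = \frac{1}{1617984 - 1103124} = \frac{1}{514860} \approx 1.9423 \cdot 10^{-6}$)
$V = - \frac{1371737}{2390291}$ ($V = \frac{1371737}{-2390291} = 1371737 \left(- \frac{1}{2390291}\right) = - \frac{1371737}{2390291} \approx -0.57388$)
$\frac{V}{D} = - \frac{1371737 \frac{1}{\frac{1}{514860}}}{2390291} = \left(- \frac{1371737}{2390291}\right) 514860 = - \frac{706252511820}{2390291}$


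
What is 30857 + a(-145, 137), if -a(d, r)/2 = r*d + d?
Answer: 70877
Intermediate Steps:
a(d, r) = -2*d - 2*d*r (a(d, r) = -2*(r*d + d) = -2*(d*r + d) = -2*(d + d*r) = -2*d - 2*d*r)
30857 + a(-145, 137) = 30857 - 2*(-145)*(1 + 137) = 30857 - 2*(-145)*138 = 30857 + 40020 = 70877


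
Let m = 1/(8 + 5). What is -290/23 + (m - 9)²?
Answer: 260478/3887 ≈ 67.013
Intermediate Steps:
m = 1/13 ≈ 0.076923
-290/23 + (m - 9)² = -290/23 + (1/13 - 9)² = (1/23)*(-290) + (-116/13)² = -290/23 + 13456/169 = 260478/3887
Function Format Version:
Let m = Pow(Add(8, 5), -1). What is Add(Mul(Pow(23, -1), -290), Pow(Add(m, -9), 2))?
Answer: Rational(260478, 3887) ≈ 67.013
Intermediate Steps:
m = Rational(1, 13) (m = Pow(13, -1) = Rational(1, 13) ≈ 0.076923)
Add(Mul(Pow(23, -1), -290), Pow(Add(m, -9), 2)) = Add(Mul(Pow(23, -1), -290), Pow(Add(Rational(1, 13), -9), 2)) = Add(Mul(Rational(1, 23), -290), Pow(Rational(-116, 13), 2)) = Add(Rational(-290, 23), Rational(13456, 169)) = Rational(260478, 3887)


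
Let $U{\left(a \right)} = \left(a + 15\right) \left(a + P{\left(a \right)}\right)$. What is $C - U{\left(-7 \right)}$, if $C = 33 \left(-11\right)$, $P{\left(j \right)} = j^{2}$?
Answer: $-699$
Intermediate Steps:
$C = -363$
$U{\left(a \right)} = \left(15 + a\right) \left(a + a^{2}\right)$ ($U{\left(a \right)} = \left(a + 15\right) \left(a + a^{2}\right) = \left(15 + a\right) \left(a + a^{2}\right)$)
$C - U{\left(-7 \right)} = -363 - - 7 \left(15 + \left(-7\right)^{2} + 16 \left(-7\right)\right) = -363 - - 7 \left(15 + 49 - 112\right) = -363 - \left(-7\right) \left(-48\right) = -363 - 336 = -699$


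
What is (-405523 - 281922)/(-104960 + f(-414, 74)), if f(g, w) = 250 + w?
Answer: 687445/104636 ≈ 6.5699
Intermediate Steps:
(-405523 - 281922)/(-104960 + f(-414, 74)) = (-405523 - 281922)/(-104960 + (250 + 74)) = -687445/(-104960 + 324) = -687445/(-104636) = -687445*(-1/104636) = 687445/104636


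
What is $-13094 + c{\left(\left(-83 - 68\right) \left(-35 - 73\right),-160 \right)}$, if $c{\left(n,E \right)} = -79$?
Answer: $-13173$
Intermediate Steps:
$-13094 + c{\left(\left(-83 - 68\right) \left(-35 - 73\right),-160 \right)} = -13094 - 79 = -13173$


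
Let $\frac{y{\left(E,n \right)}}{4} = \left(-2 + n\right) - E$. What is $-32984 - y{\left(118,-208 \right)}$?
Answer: $-31672$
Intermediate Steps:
$y{\left(E,n \right)} = -8 - 4 E + 4 n$ ($y{\left(E,n \right)} = 4 \left(\left(-2 + n\right) - E\right) = 4 \left(-2 + n - E\right) = -8 - 4 E + 4 n$)
$-32984 - y{\left(118,-208 \right)} = -32984 - \left(-8 - 472 + 4 \left(-208\right)\right) = -32984 - \left(-8 - 472 - 832\right) = -32984 - -1312 = -32984 + 1312 = -31672$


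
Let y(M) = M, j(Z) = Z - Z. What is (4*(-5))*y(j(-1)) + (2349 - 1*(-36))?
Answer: 2385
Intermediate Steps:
j(Z) = 0
(4*(-5))*y(j(-1)) + (2349 - 1*(-36)) = (4*(-5))*0 + (2349 - 1*(-36)) = -20*0 + (2349 + 36) = 0 + 2385 = 2385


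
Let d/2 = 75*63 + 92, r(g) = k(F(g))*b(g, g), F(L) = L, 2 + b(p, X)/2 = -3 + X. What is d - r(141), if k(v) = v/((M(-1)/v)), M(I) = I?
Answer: 5417266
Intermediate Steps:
b(p, X) = -10 + 2*X (b(p, X) = -4 + 2*(-3 + X) = -4 + (-6 + 2*X) = -10 + 2*X)
k(v) = -v² (k(v) = v/((-1/v)) = v*(-v) = -v²)
r(g) = -g²*(-10 + 2*g) (r(g) = (-g²)*(-10 + 2*g) = -g²*(-10 + 2*g))
d = 9634 (d = 2*(75*63 + 92) = 2*(4725 + 92) = 2*4817 = 9634)
d - r(141) = 9634 - 2*141²*(5 - 1*141) = 9634 - 2*19881*(5 - 141) = 9634 - 2*19881*(-136) = 9634 - 1*(-5407632) = 9634 + 5407632 = 5417266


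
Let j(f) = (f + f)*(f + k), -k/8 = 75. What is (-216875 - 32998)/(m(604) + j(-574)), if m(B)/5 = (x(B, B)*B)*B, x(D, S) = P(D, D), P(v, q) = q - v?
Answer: -249873/1347752 ≈ -0.18540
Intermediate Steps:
x(D, S) = 0 (x(D, S) = D - D = 0)
k = -600 (k = -8*75 = -600)
m(B) = 0 (m(B) = 5*((0*B)*B) = 5*(0*B) = 5*0 = 0)
j(f) = 2*f*(-600 + f) (j(f) = (f + f)*(f - 600) = (2*f)*(-600 + f) = 2*f*(-600 + f))
(-216875 - 32998)/(m(604) + j(-574)) = (-216875 - 32998)/(0 + 2*(-574)*(-600 - 574)) = -249873/(0 + 2*(-574)*(-1174)) = -249873/(0 + 1347752) = -249873/1347752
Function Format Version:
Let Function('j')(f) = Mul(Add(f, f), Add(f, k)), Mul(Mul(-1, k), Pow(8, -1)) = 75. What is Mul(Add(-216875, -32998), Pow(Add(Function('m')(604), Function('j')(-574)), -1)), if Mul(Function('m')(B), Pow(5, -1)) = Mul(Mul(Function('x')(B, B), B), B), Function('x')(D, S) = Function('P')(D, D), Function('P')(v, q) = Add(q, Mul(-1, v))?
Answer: Rational(-249873, 1347752) ≈ -0.18540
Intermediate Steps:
Function('x')(D, S) = 0 (Function('x')(D, S) = Add(D, Mul(-1, D)) = 0)
k = -600 (k = Mul(-8, 75) = -600)
Function('m')(B) = 0 (Function('m')(B) = Mul(5, Mul(Mul(0, B), B)) = Mul(5, Mul(0, B)) = Mul(5, 0) = 0)
Function('j')(f) = Mul(2, f, Add(-600, f)) (Function('j')(f) = Mul(Add(f, f), Add(f, -600)) = Mul(Mul(2, f), Add(-600, f)) = Mul(2, f, Add(-600, f)))
Mul(Add(-216875, -32998), Pow(Add(Function('m')(604), Function('j')(-574)), -1)) = Mul(Add(-216875, -32998), Pow(Add(0, Mul(2, -574, Add(-600, -574))), -1)) = Mul(-249873, Pow(Add(0, Mul(2, -574, -1174)), -1)) = Mul(-249873, Pow(Add(0, 1347752), -1)) = Mul(-249873, Pow(1347752, -1)) = Mul(-249873, Rational(1, 1347752)) = Rational(-249873, 1347752)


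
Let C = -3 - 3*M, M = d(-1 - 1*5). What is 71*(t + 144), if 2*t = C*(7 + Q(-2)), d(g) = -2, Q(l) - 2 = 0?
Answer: 22365/2 ≈ 11183.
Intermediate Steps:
Q(l) = 2 (Q(l) = 2 + 0 = 2)
M = -2
C = 3 (C = -3 - 3*(-2) = -3 + 6 = 3)
t = 27/2 (t = (3*(7 + 2))/2 = (3*9)/2 = (½)*27 = 27/2 ≈ 13.500)
71*(t + 144) = 71*(27/2 + 144) = 71*(315/2) = 22365/2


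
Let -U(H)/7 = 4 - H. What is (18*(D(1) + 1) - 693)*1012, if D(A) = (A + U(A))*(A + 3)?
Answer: -2140380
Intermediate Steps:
U(H) = -28 + 7*H (U(H) = -7*(4 - H) = -28 + 7*H)
D(A) = (-28 + 8*A)*(3 + A) (D(A) = (A + (-28 + 7*A))*(A + 3) = (-28 + 8*A)*(3 + A))
(18*(D(1) + 1) - 693)*1012 = (18*((-84 - 4*1 + 8*1²) + 1) - 693)*1012 = (18*((-84 - 4 + 8*1) + 1) - 693)*1012 = (18*((-84 - 4 + 8) + 1) - 693)*1012 = (18*(-80 + 1) - 693)*1012 = (18*(-79) - 693)*1012 = (-1422 - 693)*1012 = -2115*1012 = -2140380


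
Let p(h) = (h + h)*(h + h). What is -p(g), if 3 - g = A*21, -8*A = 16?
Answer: -8100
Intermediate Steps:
A = -2 (A = -1/8*16 = -2)
g = 45 (g = 3 - (-2)*21 = 3 - 1*(-42) = 3 + 42 = 45)
p(h) = 4*h**2 (p(h) = (2*h)*(2*h) = 4*h**2)
-p(g) = -4*45**2 = -4*2025 = -1*8100 = -8100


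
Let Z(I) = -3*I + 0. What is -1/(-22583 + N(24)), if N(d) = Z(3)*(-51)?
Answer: 1/22124 ≈ 4.5200e-5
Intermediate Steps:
Z(I) = -3*I
N(d) = 459 (N(d) = -3*3*(-51) = -9*(-51) = 459)
-1/(-22583 + N(24)) = -1/(-22583 + 459) = -1/(-22124) = -1*(-1/22124) = 1/22124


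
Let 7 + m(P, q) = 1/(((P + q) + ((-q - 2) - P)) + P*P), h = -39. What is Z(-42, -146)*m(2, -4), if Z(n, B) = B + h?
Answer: 2405/2 ≈ 1202.5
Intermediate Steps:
Z(n, B) = -39 + B (Z(n, B) = B - 39 = -39 + B)
m(P, q) = -7 + 1/(-2 + P**2) (m(P, q) = -7 + 1/(((P + q) + ((-q - 2) - P)) + P*P) = -7 + 1/(((P + q) + ((-2 - q) - P)) + P**2) = -7 + 1/(((P + q) + (-2 - P - q)) + P**2) = -7 + 1/(-2 + P**2))
Z(-42, -146)*m(2, -4) = (-39 - 146)*((15 - 7*2**2)/(-2 + 2**2)) = -185*(15 - 7*4)/(-2 + 4) = -185*(15 - 28)/2 = -185*(-13)/2 = -185*(-13/2) = 2405/2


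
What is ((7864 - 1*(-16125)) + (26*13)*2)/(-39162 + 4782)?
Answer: -4933/6876 ≈ -0.71742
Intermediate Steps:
((7864 - 1*(-16125)) + (26*13)*2)/(-39162 + 4782) = ((7864 + 16125) + 338*2)/(-34380) = (23989 + 676)*(-1/34380) = 24665*(-1/34380) = -4933/6876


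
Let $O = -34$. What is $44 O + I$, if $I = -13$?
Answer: $-1509$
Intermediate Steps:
$44 O + I = 44 \left(-34\right) - 13 = -1496 - 13 = -1509$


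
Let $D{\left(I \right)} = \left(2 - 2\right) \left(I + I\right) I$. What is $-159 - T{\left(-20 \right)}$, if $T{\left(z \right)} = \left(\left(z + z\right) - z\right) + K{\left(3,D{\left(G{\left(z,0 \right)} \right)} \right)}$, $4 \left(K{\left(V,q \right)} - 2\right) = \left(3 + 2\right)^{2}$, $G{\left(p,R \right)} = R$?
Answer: $- \frac{589}{4} \approx -147.25$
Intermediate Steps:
$D{\left(I \right)} = 0$ ($D{\left(I \right)} = 0 \cdot 2 I I = 0 I = 0$)
$K{\left(V,q \right)} = \frac{33}{4}$ ($K{\left(V,q \right)} = 2 + \frac{\left(3 + 2\right)^{2}}{4} = 2 + \frac{5^{2}}{4} = 2 + \frac{1}{4} \cdot 25 = 2 + \frac{25}{4} = \frac{33}{4}$)
$T{\left(z \right)} = \frac{33}{4} + z$ ($T{\left(z \right)} = \left(\left(z + z\right) - z\right) + \frac{33}{4} = \left(2 z - z\right) + \frac{33}{4} = z + \frac{33}{4} = \frac{33}{4} + z$)
$-159 - T{\left(-20 \right)} = -159 - \left(\frac{33}{4} - 20\right) = -159 - - \frac{47}{4} = -159 + \frac{47}{4} = - \frac{589}{4}$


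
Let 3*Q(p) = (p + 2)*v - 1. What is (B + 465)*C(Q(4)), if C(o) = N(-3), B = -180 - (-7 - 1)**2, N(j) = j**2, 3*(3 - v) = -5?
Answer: 1989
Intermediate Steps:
v = 14/3 (v = 3 - 1/3*(-5) = 3 + 5/3 = 14/3 ≈ 4.6667)
B = -244 (B = -180 - 1*(-8)**2 = -180 - 1*64 = -180 - 64 = -244)
Q(p) = 25/9 + 14*p/9 (Q(p) = ((p + 2)*(14/3) - 1)/3 = ((2 + p)*(14/3) - 1)/3 = ((28/3 + 14*p/3) - 1)/3 = (25/3 + 14*p/3)/3 = 25/9 + 14*p/9)
C(o) = 9 (C(o) = (-3)**2 = 9)
(B + 465)*C(Q(4)) = (-244 + 465)*9 = 221*9 = 1989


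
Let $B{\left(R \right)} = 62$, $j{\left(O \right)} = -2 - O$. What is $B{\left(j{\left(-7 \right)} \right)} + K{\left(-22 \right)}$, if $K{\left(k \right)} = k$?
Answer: $40$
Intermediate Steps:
$B{\left(j{\left(-7 \right)} \right)} + K{\left(-22 \right)} = 62 - 22 = 40$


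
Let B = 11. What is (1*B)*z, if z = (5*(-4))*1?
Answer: -220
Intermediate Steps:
z = -20 (z = -20*1 = -20)
(1*B)*z = (1*11)*(-20) = 11*(-20) = -220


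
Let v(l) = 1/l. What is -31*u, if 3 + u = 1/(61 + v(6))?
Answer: 33945/367 ≈ 92.493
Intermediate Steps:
u = -1095/367 (u = -3 + 1/(61 + 1/6) = -3 + 1/(61 + ⅙) = -3 + 1/(367/6) = -3 + 6/367 = -1095/367 ≈ -2.9837)
-31*u = -31*(-1095/367) = 33945/367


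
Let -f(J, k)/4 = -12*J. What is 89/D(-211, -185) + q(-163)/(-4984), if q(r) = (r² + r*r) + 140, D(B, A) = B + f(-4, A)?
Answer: -10957305/1004276 ≈ -10.911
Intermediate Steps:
f(J, k) = 48*J (f(J, k) = -(-48)*J = 48*J)
D(B, A) = -192 + B (D(B, A) = B + 48*(-4) = B - 192 = -192 + B)
q(r) = 140 + 2*r² (q(r) = (r² + r²) + 140 = 2*r² + 140 = 140 + 2*r²)
89/D(-211, -185) + q(-163)/(-4984) = 89/(-192 - 211) + (140 + 2*(-163)²)/(-4984) = 89/(-403) + (140 + 2*26569)*(-1/4984) = 89*(-1/403) + (140 + 53138)*(-1/4984) = -89/403 + 53278*(-1/4984) = -89/403 - 26639/2492 = -10957305/1004276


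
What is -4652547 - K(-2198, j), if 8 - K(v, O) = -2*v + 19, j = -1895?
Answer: -4648140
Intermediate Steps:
K(v, O) = -11 + 2*v (K(v, O) = 8 - (-2*v + 19) = 8 - (19 - 2*v) = 8 + (-19 + 2*v) = -11 + 2*v)
-4652547 - K(-2198, j) = -4652547 - (-11 + 2*(-2198)) = -4652547 - (-11 - 4396) = -4652547 - 1*(-4407) = -4652547 + 4407 = -4648140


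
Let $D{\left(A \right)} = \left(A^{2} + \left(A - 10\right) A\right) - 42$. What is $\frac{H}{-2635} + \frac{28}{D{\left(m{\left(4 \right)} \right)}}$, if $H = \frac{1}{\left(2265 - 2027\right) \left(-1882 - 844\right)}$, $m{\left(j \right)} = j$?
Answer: $- \frac{4786757859}{8547781900} \approx -0.56$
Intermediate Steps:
$D{\left(A \right)} = -42 + A^{2} + A \left(-10 + A\right)$ ($D{\left(A \right)} = \left(A^{2} + \left(A - 10\right) A\right) - 42 = \left(A^{2} + \left(-10 + A\right) A\right) - 42 = \left(A^{2} + A \left(-10 + A\right)\right) - 42 = -42 + A^{2} + A \left(-10 + A\right)$)
$H = - \frac{1}{648788}$ ($H = \frac{1}{238 \left(-2726\right)} = \frac{1}{-648788} = - \frac{1}{648788} \approx -1.5413 \cdot 10^{-6}$)
$\frac{H}{-2635} + \frac{28}{D{\left(m{\left(4 \right)} \right)}} = - \frac{1}{648788 \left(-2635\right)} + \frac{28}{-42 - 40 + 2 \cdot 4^{2}} = \left(- \frac{1}{648788}\right) \left(- \frac{1}{2635}\right) + \frac{28}{-42 - 40 + 2 \cdot 16} = \frac{1}{1709556380} + \frac{28}{-42 - 40 + 32} = \frac{1}{1709556380} + \frac{28}{-50} = \frac{1}{1709556380} + 28 \left(- \frac{1}{50}\right) = \frac{1}{1709556380} - \frac{14}{25} = - \frac{4786757859}{8547781900}$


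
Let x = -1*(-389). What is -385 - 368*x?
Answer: -143537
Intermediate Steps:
x = 389
-385 - 368*x = -385 - 368*389 = -385 - 143152 = -143537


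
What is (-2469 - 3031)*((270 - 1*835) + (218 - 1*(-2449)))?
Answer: -11561000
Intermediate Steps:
(-2469 - 3031)*((270 - 1*835) + (218 - 1*(-2449))) = -5500*((270 - 835) + (218 + 2449)) = -5500*(-565 + 2667) = -5500*2102 = -11561000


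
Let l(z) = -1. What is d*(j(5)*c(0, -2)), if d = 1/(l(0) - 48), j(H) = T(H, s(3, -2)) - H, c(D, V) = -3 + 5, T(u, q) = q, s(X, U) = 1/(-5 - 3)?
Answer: 41/196 ≈ 0.20918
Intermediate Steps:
s(X, U) = -⅛ (s(X, U) = 1/(-8) = -⅛)
c(D, V) = 2
j(H) = -⅛ - H
d = -1/49 (d = 1/(-1 - 48) = 1/(-49) = -1/49 ≈ -0.020408)
d*(j(5)*c(0, -2)) = -(-⅛ - 1*5)*2/49 = -(-⅛ - 5)*2/49 = -(-41)*2/392 = -1/49*(-41/4) = 41/196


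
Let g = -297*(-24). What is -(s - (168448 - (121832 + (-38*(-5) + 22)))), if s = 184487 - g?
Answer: -130955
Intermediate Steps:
g = 7128
s = 177359 (s = 184487 - 1*7128 = 184487 - 7128 = 177359)
-(s - (168448 - (121832 + (-38*(-5) + 22)))) = -(177359 - (168448 - (121832 + (-38*(-5) + 22)))) = -(177359 - (168448 - (121832 + (190 + 22)))) = -(177359 - (168448 - (121832 + 212))) = -(177359 - (168448 - 1*122044)) = -(177359 - (168448 - 122044)) = -(177359 - 1*46404) = -(177359 - 46404) = -1*130955 = -130955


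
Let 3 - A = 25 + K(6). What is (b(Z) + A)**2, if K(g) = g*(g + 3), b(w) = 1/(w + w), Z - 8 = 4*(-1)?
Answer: 368449/64 ≈ 5757.0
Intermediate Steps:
Z = 4 (Z = 8 + 4*(-1) = 8 - 4 = 4)
b(w) = 1/(2*w)
K(g) = g*(3 + g)
A = -76 (A = 3 - (25 + 6*(3 + 6)) = 3 - (25 + 6*9) = 3 - (25 + 54) = 3 - 1*79 = 3 - 79 = -76)
(b(Z) + A)**2 = ((1/2)/4 - 76)**2 = ((1/2)*(1/4) - 76)**2 = (1/8 - 76)**2 = (-607/8)**2 = 368449/64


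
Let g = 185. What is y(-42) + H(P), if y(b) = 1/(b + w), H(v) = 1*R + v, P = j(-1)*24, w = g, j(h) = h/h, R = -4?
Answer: 2861/143 ≈ 20.007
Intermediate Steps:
j(h) = 1
w = 185
P = 24 (P = 1*24 = 24)
H(v) = -4 + v (H(v) = 1*(-4) + v = -4 + v)
y(b) = 1/(185 + b) (y(b) = 1/(b + 185) = 1/(185 + b))
y(-42) + H(P) = 1/(185 - 42) + (-4 + 24) = 1/143 + 20 = 2861/143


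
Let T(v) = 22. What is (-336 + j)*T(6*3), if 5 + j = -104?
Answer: -9790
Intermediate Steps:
j = -109 (j = -5 - 104 = -109)
(-336 + j)*T(6*3) = (-336 - 109)*22 = -445*22 = -9790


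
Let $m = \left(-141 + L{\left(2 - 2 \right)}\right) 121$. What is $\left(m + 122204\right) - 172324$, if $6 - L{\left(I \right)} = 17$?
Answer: $-68512$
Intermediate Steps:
$L{\left(I \right)} = -11$ ($L{\left(I \right)} = 6 - 17 = -11$)
$m = -18392$ ($m = \left(-141 - 11\right) 121 = \left(-152\right) 121 = -18392$)
$\left(m + 122204\right) - 172324 = \left(-18392 + 122204\right) - 172324 = 103812 - 172324 = -68512$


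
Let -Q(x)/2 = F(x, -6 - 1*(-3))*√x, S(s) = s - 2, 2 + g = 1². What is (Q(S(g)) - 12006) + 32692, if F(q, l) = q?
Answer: 20686 + 6*I*√3 ≈ 20686.0 + 10.392*I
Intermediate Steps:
g = -1 (g = -2 + 1² = -2 + 1 = -1)
S(s) = -2 + s
Q(x) = -2*x^(3/2) (Q(x) = -2*x*√x = -2*x^(3/2))
(Q(S(g)) - 12006) + 32692 = (-2*(-2 - 1)^(3/2) - 12006) + 32692 = (-(-6)*I*√3 - 12006) + 32692 = (6*I*√3 - 12006) + 32692 = (-12006 + 6*I*√3) + 32692 = 20686 + 6*I*√3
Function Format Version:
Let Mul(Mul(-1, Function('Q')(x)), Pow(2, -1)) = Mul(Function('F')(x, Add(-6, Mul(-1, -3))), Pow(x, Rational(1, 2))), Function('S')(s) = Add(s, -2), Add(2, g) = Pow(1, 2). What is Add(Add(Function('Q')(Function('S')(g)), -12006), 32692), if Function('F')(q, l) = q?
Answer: Add(20686, Mul(6, I, Pow(3, Rational(1, 2)))) ≈ Add(20686., Mul(10.392, I))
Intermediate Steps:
g = -1 (g = Add(-2, Pow(1, 2)) = Add(-2, 1) = -1)
Function('S')(s) = Add(-2, s)
Function('Q')(x) = Mul(-2, Pow(x, Rational(3, 2))) (Function('Q')(x) = Mul(-2, Mul(x, Pow(x, Rational(1, 2)))) = Mul(-2, Pow(x, Rational(3, 2))))
Add(Add(Function('Q')(Function('S')(g)), -12006), 32692) = Add(Add(Mul(-2, Pow(Add(-2, -1), Rational(3, 2))), -12006), 32692) = Add(Add(Mul(-2, Pow(-3, Rational(3, 2))), -12006), 32692) = Add(Add(Mul(-2, Mul(-3, I, Pow(3, Rational(1, 2)))), -12006), 32692) = Add(Add(Mul(6, I, Pow(3, Rational(1, 2))), -12006), 32692) = Add(Add(-12006, Mul(6, I, Pow(3, Rational(1, 2)))), 32692) = Add(20686, Mul(6, I, Pow(3, Rational(1, 2))))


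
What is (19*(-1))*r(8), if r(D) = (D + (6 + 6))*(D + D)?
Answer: -6080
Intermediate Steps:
r(D) = 2*D*(12 + D) (r(D) = (D + 12)*(2*D) = (12 + D)*(2*D) = 2*D*(12 + D))
(19*(-1))*r(8) = (19*(-1))*(2*8*(12 + 8)) = -38*8*20 = -19*320 = -6080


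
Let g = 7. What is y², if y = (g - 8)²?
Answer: 1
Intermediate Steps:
y = 1 (y = (7 - 8)² = (-1)² = 1)
y² = 1² = 1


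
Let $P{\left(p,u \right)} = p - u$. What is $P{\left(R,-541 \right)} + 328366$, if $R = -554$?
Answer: $328353$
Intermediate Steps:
$P{\left(R,-541 \right)} + 328366 = \left(-554 - -541\right) + 328366 = \left(-554 + 541\right) + 328366 = -13 + 328366 = 328353$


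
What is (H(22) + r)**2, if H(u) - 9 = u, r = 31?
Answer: 3844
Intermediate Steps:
H(u) = 9 + u
(H(22) + r)**2 = ((9 + 22) + 31)**2 = (31 + 31)**2 = 62**2 = 3844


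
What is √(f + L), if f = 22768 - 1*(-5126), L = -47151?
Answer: 7*I*√393 ≈ 138.77*I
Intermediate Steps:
f = 27894 (f = 22768 + 5126 = 27894)
√(f + L) = √(27894 - 47151) = √(-19257) = 7*I*√393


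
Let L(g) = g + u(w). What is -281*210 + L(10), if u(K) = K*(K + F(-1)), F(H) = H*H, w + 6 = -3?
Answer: -58928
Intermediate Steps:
w = -9 (w = -6 - 3 = -9)
F(H) = H**2
u(K) = K*(1 + K) (u(K) = K*(K + (-1)**2) = K*(K + 1) = K*(1 + K))
L(g) = 72 + g (L(g) = g - 9*(1 - 9) = g - 9*(-8) = g + 72 = 72 + g)
-281*210 + L(10) = -281*210 + (72 + 10) = -59010 + 82 = -58928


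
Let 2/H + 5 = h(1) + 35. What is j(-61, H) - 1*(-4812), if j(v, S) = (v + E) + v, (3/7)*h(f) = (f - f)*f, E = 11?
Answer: 4701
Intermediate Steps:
h(f) = 0 (h(f) = 7*((f - f)*f)/3 = 7*(0*f)/3 = (7/3)*0 = 0)
H = 1/15 (H = 2/(-5 + (0 + 35)) = 2/(-5 + 35) = 2/30 = 2*(1/30) = 1/15 ≈ 0.066667)
j(v, S) = 11 + 2*v (j(v, S) = (v + 11) + v = (11 + v) + v = 11 + 2*v)
j(-61, H) - 1*(-4812) = (11 + 2*(-61)) - 1*(-4812) = (11 - 122) + 4812 = -111 + 4812 = 4701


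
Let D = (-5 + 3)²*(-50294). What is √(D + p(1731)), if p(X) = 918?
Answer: I*√200258 ≈ 447.5*I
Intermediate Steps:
D = -201176 (D = (-2)²*(-50294) = 4*(-50294) = -201176)
√(D + p(1731)) = √(-201176 + 918) = √(-200258) = I*√200258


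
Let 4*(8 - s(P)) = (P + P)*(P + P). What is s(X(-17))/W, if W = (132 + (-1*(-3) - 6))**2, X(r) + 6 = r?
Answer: -521/16641 ≈ -0.031308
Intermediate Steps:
X(r) = -6 + r
s(P) = 8 - P**2 (s(P) = 8 - (P + P)*(P + P)/4 = 8 - 2*P*2*P/4 = 8 - P**2)
W = 16641 (W = (132 + (3 - 6))**2 = (132 - 3)**2 = 129**2 = 16641)
s(X(-17))/W = (8 - (-6 - 17)**2)/16641 = (8 - 1*(-23)**2)*(1/16641) = (8 - 1*529)*(1/16641) = (8 - 529)*(1/16641) = -521*1/16641 = -521/16641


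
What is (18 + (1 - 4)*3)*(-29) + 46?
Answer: -215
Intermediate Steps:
(18 + (1 - 4)*3)*(-29) + 46 = (18 - 3*3)*(-29) + 46 = (18 - 9)*(-29) + 46 = 9*(-29) + 46 = -261 + 46 = -215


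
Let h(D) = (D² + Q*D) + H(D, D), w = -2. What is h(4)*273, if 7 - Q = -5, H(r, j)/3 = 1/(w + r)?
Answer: 35763/2 ≈ 17882.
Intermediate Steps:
H(r, j) = 3/(-2 + r)
Q = 12 (Q = 7 - 1*(-5) = 7 + 5 = 12)
h(D) = D² + 3/(-2 + D) + 12*D (h(D) = (D² + 12*D) + 3/(-2 + D) = D² + 3/(-2 + D) + 12*D)
h(4)*273 = ((3 + 4*(-2 + 4)*(12 + 4))/(-2 + 4))*273 = ((3 + 4*2*16)/2)*273 = ((3 + 128)/2)*273 = ((½)*131)*273 = (131/2)*273 = 35763/2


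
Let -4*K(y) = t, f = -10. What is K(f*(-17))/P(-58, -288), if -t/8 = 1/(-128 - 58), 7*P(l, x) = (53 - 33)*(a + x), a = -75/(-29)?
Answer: 203/15395220 ≈ 1.3186e-5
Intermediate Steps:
a = 75/29 (a = -75*(-1/29) = 75/29 ≈ 2.5862)
P(l, x) = 1500/203 + 20*x/7 (P(l, x) = ((53 - 33)*(75/29 + x))/7 = (20*(75/29 + x))/7 = (1500/29 + 20*x)/7 = 1500/203 + 20*x/7)
t = 4/93 (t = -8/(-128 - 58) = -8/(-186) = -8*(-1/186) = 4/93 ≈ 0.043011)
K(y) = -1/93 (K(y) = -¼*4/93 = -1/93)
K(f*(-17))/P(-58, -288) = -1/(93*(1500/203 + (20/7)*(-288))) = -1/(93*(1500/203 - 5760/7)) = -1/(93*(-165540/203)) = -1/93*(-203/165540) = 203/15395220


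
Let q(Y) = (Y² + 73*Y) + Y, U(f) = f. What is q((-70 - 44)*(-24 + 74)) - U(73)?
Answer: 32068127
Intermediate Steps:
q(Y) = Y² + 74*Y
q((-70 - 44)*(-24 + 74)) - U(73) = ((-70 - 44)*(-24 + 74))*(74 + (-70 - 44)*(-24 + 74)) - 1*73 = (-114*50)*(74 - 114*50) - 73 = -5700*(74 - 5700) - 73 = -5700*(-5626) - 73 = 32068200 - 73 = 32068127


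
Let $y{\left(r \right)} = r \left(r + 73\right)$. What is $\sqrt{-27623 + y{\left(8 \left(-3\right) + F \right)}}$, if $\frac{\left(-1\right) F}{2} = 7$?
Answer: $3 i \sqrt{3217} \approx 170.16 i$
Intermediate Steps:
$F = -14$ ($F = \left(-2\right) 7 = -14$)
$y{\left(r \right)} = r \left(73 + r\right)$
$\sqrt{-27623 + y{\left(8 \left(-3\right) + F \right)}} = \sqrt{-27623 + \left(8 \left(-3\right) - 14\right) \left(73 + \left(8 \left(-3\right) - 14\right)\right)} = \sqrt{-27623 + \left(-24 - 14\right) \left(73 - 38\right)} = \sqrt{-27623 - 38 \left(73 - 38\right)} = \sqrt{-27623 - 1330} = \sqrt{-28953} = 3 i \sqrt{3217}$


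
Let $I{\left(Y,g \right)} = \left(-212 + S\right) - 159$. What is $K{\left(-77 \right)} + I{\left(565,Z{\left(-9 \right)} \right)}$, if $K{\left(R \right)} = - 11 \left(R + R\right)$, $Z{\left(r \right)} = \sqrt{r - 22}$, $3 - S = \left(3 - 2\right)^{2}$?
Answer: $1325$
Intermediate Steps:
$S = 2$ ($S = 3 - \left(3 - 2\right)^{2} = 3 - 1^{2} = 3 - 1 = 2$)
$Z{\left(r \right)} = \sqrt{-22 + r}$
$I{\left(Y,g \right)} = -369$ ($I{\left(Y,g \right)} = \left(-212 + 2\right) - 159 = -210 - 159 = -369$)
$K{\left(R \right)} = - 22 R$ ($K{\left(R \right)} = - 11 \cdot 2 R = - 22 R$)
$K{\left(-77 \right)} + I{\left(565,Z{\left(-9 \right)} \right)} = \left(-22\right) \left(-77\right) - 369 = 1694 - 369 = 1325$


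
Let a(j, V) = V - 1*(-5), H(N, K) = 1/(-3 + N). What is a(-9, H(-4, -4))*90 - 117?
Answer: 2241/7 ≈ 320.14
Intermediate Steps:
a(j, V) = 5 + V (a(j, V) = V + 5 = 5 + V)
a(-9, H(-4, -4))*90 - 117 = (5 + 1/(-3 - 4))*90 - 117 = (5 + 1/(-7))*90 - 117 = (5 - ⅐)*90 - 117 = (34/7)*90 - 117 = 3060/7 - 117 = 2241/7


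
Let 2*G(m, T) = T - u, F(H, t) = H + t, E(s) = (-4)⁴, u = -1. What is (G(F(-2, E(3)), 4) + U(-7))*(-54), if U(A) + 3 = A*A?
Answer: -2619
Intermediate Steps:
E(s) = 256
G(m, T) = ½ + T/2 (G(m, T) = (T - 1*(-1))/2 = (T + 1)/2 = (1 + T)/2 = ½ + T/2)
U(A) = -3 + A² (U(A) = -3 + A*A = -3 + A²)
(G(F(-2, E(3)), 4) + U(-7))*(-54) = ((½ + (½)*4) + (-3 + (-7)²))*(-54) = ((½ + 2) + (-3 + 49))*(-54) = (5/2 + 46)*(-54) = (97/2)*(-54) = -2619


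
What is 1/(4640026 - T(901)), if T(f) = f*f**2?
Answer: -1/726792675 ≈ -1.3759e-9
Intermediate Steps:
T(f) = f**3
1/(4640026 - T(901)) = 1/(4640026 - 1*901**3) = 1/(4640026 - 1*731432701) = 1/(4640026 - 731432701) = 1/(-726792675) = -1/726792675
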